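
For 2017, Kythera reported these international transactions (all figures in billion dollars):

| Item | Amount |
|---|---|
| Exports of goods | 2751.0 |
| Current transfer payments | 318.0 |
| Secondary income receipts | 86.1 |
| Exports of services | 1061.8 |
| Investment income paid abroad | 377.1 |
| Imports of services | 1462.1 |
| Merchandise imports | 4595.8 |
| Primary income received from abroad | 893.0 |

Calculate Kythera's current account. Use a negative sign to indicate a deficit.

-1961.1

Goods balance = 2751.0 - 4595.8 = -1844.8
Services balance = 1061.8 - 1462.1 = -400.3
Trade balance (goods + services) = -1844.8 + (-400.3) = -2245.1
Net primary income = 893.0 - 377.1 = 515.9
Net secondary income = 86.1 - 318.0 = -231.9
Current account = -2245.1 + 515.9 + (-231.9) = -1961.1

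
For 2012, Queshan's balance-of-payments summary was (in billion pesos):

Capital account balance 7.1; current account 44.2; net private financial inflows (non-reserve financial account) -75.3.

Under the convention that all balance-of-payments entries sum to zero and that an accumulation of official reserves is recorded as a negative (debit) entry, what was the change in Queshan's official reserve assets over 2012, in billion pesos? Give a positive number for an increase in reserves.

-24.0

Official reserve transactions balance = -(44.2 + 7.1 + (-75.3)) = 24.0
An accumulation of reserves is recorded as a debit (negative entry), so the change in the stock of reserves is the negative of that balance.
Change in official reserves = -(24.0) = -24.0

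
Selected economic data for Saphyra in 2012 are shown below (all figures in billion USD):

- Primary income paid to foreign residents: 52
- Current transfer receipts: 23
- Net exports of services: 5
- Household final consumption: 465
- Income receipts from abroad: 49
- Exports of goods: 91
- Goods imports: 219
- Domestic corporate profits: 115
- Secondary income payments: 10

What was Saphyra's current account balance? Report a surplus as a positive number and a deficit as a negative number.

-113

Goods balance = 91 - 219 = -128
Services balance = 5
Trade balance (goods + services) = -128 + 5 = -123
Net primary income = 49 - 52 = -3
Net secondary income = 23 - 10 = 13
Current account = -123 + (-3) + 13 = -113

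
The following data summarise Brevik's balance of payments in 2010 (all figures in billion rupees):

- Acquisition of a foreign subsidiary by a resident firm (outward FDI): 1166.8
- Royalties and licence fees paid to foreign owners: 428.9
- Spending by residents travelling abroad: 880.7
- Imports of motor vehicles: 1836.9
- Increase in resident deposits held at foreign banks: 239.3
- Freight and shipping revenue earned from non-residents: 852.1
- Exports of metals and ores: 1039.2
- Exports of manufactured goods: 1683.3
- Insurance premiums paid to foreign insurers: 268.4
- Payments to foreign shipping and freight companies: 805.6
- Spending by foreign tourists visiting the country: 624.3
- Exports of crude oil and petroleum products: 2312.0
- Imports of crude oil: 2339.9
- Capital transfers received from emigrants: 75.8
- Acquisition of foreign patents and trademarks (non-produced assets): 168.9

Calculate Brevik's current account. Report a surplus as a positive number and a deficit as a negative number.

Goods: -1836.9 + 1039.2 - 2339.9 + 2312.0 + 1683.3 = 857.7
Services: 624.3 + 852.1 - 268.4 - 880.7 - 805.6 - 428.9 = -907.2
Current account = 857.7 + (-907.2) = -49.5
(Excluded from the current account — financial account: acquisition of a foreign subsidiary by a resident firm (outward FDI) 1166.8, increase in resident deposits held at foreign banks 239.3; capital account: capital transfers received from emigrants 75.8, acquisition of foreign patents and trademarks (non-produced assets) 168.9.)

-49.5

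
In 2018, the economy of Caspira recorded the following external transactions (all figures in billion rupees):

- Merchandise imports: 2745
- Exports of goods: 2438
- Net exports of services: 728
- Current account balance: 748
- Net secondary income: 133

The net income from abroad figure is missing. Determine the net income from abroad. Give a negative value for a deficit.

Current account = goods balance + services balance + net primary income + net secondary income
Sum of the known components = 554
Net income from abroad = CA - (known components) = 748 - 554 = 194

194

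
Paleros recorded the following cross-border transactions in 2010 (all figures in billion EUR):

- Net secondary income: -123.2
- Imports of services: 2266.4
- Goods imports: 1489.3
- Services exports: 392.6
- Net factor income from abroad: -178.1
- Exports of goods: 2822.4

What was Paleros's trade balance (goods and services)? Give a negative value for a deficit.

-540.7

Goods balance = 2822.4 - 1489.3 = 1333.1
Services balance = 392.6 - 2266.4 = -1873.8
Trade balance (goods + services) = 1333.1 + (-1873.8) = -540.7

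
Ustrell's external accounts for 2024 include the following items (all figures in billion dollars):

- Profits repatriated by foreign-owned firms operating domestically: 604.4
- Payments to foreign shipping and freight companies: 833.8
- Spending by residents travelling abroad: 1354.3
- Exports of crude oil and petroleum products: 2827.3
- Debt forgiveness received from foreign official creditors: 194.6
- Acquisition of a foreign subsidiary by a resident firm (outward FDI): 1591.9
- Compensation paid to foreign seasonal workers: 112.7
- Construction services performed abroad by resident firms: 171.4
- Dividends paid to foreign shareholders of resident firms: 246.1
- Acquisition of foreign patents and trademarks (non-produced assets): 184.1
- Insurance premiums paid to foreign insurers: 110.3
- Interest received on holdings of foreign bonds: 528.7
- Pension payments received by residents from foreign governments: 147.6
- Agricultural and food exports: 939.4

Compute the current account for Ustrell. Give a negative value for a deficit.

Goods: 939.4 + 2827.3 = 3766.7
Services: -833.8 - 1354.3 + 171.4 - 110.3 = -2127.0
Primary income: -246.1 - 604.4 - 112.7 + 528.7 = -434.5
Secondary income: 147.6
Current account = 3766.7 + (-2127.0) + (-434.5) + 147.6 = 1352.8
(Excluded from the current account — capital account: debt forgiveness received from foreign official creditors 194.6, acquisition of foreign patents and trademarks (non-produced assets) 184.1; financial account: acquisition of a foreign subsidiary by a resident firm (outward FDI) 1591.9.)

1352.8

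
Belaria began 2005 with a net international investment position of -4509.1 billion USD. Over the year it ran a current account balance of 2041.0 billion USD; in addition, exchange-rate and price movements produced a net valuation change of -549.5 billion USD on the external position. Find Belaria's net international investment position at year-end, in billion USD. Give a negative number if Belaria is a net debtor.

-3017.6

Change in NIIP = current account + net valuation change = 2041.0 + (-549.5) = 1491.5
End-of-year NIIP = -4509.1 + 1491.5 = -3017.6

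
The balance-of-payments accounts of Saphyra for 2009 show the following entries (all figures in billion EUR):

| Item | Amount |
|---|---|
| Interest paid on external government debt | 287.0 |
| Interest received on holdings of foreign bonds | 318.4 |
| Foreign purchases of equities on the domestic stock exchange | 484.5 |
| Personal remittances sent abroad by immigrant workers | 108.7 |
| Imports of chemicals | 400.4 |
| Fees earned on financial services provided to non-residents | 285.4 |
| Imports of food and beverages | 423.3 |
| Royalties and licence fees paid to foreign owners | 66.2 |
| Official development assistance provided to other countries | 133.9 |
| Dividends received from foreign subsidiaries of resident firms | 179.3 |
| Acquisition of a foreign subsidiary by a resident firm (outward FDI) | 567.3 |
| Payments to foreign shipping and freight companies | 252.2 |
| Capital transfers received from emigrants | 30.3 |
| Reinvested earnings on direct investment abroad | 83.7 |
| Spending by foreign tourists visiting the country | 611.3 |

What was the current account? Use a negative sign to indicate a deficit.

-193.6

Goods: -400.4 - 423.3 = -823.7
Services: -66.2 - 252.2 + 285.4 + 611.3 = 578.3
Primary income: 83.7 - 287.0 + 318.4 + 179.3 = 294.4
Secondary income: -108.7 - 133.9 = -242.6
Current account = (-823.7) + 578.3 + 294.4 + (-242.6) = -193.6
(Excluded from the current account — financial account: foreign purchases of equities on the domestic stock exchange 484.5, acquisition of a foreign subsidiary by a resident firm (outward FDI) 567.3; capital account: capital transfers received from emigrants 30.3.)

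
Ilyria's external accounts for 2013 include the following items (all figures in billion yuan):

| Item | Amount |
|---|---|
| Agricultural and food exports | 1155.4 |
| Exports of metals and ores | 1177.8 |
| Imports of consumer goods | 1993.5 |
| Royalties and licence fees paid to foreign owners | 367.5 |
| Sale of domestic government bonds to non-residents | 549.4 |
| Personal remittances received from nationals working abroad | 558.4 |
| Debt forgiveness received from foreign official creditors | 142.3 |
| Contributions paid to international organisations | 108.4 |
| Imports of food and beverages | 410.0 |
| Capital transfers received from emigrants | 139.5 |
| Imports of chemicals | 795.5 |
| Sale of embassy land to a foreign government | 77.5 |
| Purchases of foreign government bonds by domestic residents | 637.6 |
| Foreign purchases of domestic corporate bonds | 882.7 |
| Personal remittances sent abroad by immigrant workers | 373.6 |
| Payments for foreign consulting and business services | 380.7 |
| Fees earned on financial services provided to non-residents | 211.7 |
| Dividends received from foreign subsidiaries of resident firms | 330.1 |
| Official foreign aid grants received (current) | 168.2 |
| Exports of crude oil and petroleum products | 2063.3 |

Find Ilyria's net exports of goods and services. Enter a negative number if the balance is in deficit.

Goods: 2063.3 - 795.5 - 410.0 - 1993.5 + 1177.8 + 1155.4 = 1197.5
Services: 211.7 - 380.7 - 367.5 = -536.5
Trade balance = 1197.5 + (-536.5) = 661.0
(Excluded from the trade balance — financial account: sale of domestic government bonds to non-residents 549.4, purchases of foreign government bonds by domestic residents 637.6, foreign purchases of domestic corporate bonds 882.7; secondary income: personal remittances received from nationals working abroad 558.4, contributions paid to international organisations 108.4, personal remittances sent abroad by immigrant workers 373.6, official foreign aid grants received (current) 168.2; capital account: debt forgiveness received from foreign official creditors 142.3, capital transfers received from emigrants 139.5, sale of embassy land to a foreign government 77.5; primary income: dividends received from foreign subsidiaries of resident firms 330.1.)

661.0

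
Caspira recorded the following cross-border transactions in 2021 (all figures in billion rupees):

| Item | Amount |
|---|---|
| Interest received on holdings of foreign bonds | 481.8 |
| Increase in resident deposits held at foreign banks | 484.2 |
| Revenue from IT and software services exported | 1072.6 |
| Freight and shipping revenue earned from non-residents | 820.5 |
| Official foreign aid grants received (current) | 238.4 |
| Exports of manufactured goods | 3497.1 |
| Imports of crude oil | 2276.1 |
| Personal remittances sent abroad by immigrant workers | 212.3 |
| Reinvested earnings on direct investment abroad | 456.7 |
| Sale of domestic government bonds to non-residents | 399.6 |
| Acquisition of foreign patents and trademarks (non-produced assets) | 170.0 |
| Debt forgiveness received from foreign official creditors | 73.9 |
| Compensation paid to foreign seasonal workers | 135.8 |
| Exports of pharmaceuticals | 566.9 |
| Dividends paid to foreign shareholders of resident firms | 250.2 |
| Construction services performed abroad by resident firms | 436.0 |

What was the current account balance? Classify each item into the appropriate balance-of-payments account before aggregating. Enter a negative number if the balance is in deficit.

Goods: 566.9 - 2276.1 + 3497.1 = 1787.9
Services: 820.5 + 1072.6 + 436.0 = 2329.1
Primary income: -135.8 + 456.7 - 250.2 + 481.8 = 552.5
Secondary income: -212.3 + 238.4 = 26.1
Current account = 1787.9 + 2329.1 + 552.5 + 26.1 = 4695.6
(Excluded from the current account — financial account: increase in resident deposits held at foreign banks 484.2, sale of domestic government bonds to non-residents 399.6; capital account: acquisition of foreign patents and trademarks (non-produced assets) 170.0, debt forgiveness received from foreign official creditors 73.9.)

4695.6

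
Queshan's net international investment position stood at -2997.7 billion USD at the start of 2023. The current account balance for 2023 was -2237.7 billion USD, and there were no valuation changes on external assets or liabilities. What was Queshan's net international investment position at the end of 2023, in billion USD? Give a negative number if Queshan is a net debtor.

-5235.4

With no valuation effects, change in NIIP = current account = -2237.7
End-of-year NIIP = -2997.7 + (-2237.7) = -5235.4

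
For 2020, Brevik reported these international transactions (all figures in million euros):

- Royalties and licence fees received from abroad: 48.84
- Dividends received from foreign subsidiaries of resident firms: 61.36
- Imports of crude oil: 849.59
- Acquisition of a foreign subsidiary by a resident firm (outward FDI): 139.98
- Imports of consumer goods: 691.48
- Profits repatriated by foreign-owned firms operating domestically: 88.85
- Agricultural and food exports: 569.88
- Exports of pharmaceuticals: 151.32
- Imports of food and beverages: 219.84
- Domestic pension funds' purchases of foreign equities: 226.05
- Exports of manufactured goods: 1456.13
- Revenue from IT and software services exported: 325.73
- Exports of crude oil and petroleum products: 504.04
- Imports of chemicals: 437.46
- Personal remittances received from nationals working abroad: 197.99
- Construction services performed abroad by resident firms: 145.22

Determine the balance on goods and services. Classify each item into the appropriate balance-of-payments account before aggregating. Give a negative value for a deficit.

1002.79

Goods: 151.32 + 569.88 + 504.04 - 691.48 - 849.59 - 437.46 - 219.84 + 1456.13 = 483.00
Services: 325.73 + 145.22 + 48.84 = 519.79
Trade balance = 483.00 + 519.79 = 1002.79
(Excluded from the trade balance — primary income: dividends received from foreign subsidiaries of resident firms 61.36, profits repatriated by foreign-owned firms operating domestically 88.85; financial account: acquisition of a foreign subsidiary by a resident firm (outward FDI) 139.98, domestic pension funds' purchases of foreign equities 226.05; secondary income: personal remittances received from nationals working abroad 197.99.)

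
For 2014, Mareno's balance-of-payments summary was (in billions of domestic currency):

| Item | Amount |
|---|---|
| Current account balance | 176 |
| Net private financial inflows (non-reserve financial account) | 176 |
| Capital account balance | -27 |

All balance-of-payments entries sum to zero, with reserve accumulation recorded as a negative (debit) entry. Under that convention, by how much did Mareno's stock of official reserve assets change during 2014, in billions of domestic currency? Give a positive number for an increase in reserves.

Official reserve transactions balance = -(176 + (-27) + 176) = -325
An accumulation of reserves is recorded as a debit (negative entry), so the change in the stock of reserves is the negative of that balance.
Change in official reserves = -(-325) = 325

325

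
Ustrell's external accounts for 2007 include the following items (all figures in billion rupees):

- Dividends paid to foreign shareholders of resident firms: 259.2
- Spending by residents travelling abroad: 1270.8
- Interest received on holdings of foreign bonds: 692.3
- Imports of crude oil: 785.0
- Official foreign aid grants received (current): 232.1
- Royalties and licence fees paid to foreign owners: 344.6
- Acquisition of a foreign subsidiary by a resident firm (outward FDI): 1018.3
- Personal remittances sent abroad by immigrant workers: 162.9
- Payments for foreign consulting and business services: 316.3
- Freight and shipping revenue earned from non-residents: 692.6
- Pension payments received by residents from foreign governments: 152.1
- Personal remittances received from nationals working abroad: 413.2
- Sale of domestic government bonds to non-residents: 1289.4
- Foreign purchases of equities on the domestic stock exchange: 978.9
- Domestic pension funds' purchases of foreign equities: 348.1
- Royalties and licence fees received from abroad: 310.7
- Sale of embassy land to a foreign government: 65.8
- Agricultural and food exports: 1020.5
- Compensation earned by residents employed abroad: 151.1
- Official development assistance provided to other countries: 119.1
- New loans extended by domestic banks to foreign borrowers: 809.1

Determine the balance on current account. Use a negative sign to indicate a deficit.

Goods: -785.0 + 1020.5 = 235.5
Services: 692.6 - 1270.8 + 310.7 - 316.3 - 344.6 = -928.4
Primary income: 151.1 + 692.3 - 259.2 = 584.2
Secondary income: 413.2 - 162.9 + 152.1 - 119.1 + 232.1 = 515.4
Current account = 235.5 + (-928.4) + 584.2 + 515.4 = 406.7
(Excluded from the current account — financial account: acquisition of a foreign subsidiary by a resident firm (outward FDI) 1018.3, sale of domestic government bonds to non-residents 1289.4, foreign purchases of equities on the domestic stock exchange 978.9, domestic pension funds' purchases of foreign equities 348.1, new loans extended by domestic banks to foreign borrowers 809.1; capital account: sale of embassy land to a foreign government 65.8.)

406.7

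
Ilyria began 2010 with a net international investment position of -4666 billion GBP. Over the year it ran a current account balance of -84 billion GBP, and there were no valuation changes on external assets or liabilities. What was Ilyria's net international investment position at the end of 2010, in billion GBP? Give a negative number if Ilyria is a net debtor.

With no valuation effects, change in NIIP = current account = -84
End-of-year NIIP = -4666 + (-84) = -4750

-4750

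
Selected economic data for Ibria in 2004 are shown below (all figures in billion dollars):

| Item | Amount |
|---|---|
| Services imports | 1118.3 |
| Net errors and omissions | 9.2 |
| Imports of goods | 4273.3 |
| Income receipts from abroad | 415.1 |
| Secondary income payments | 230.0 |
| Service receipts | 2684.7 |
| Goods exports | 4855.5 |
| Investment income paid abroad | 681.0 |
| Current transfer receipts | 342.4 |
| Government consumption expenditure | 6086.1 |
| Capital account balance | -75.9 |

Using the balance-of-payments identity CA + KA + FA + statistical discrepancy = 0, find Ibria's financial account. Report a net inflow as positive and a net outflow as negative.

Goods balance = 4855.5 - 4273.3 = 582.2
Services balance = 2684.7 - 1118.3 = 1566.4
Trade balance (goods + services) = 582.2 + 1566.4 = 2148.6
Net primary income = 415.1 - 681.0 = -265.9
Net secondary income = 342.4 - 230.0 = 112.4
Current account = 2148.6 + (-265.9) + 112.4 = 1995.1
Financial account = -(1995.1 + (-75.9) + 9.2) = -1928.4

-1928.4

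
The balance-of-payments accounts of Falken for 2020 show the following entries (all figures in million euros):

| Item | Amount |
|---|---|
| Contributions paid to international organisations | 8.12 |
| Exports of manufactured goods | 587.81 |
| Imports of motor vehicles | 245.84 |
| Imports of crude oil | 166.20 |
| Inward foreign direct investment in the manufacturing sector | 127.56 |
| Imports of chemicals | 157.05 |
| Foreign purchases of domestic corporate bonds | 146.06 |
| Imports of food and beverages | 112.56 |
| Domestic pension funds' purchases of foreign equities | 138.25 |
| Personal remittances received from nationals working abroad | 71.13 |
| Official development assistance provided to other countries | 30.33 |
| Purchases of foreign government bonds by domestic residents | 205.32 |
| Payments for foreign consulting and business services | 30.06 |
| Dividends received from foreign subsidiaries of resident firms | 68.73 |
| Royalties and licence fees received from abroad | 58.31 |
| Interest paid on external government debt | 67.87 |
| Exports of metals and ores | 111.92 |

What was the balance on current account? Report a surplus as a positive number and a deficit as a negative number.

Goods: -166.20 + 587.81 - 112.56 - 157.05 + 111.92 - 245.84 = 18.08
Services: -30.06 + 58.31 = 28.25
Primary income: 68.73 - 67.87 = 0.86
Secondary income: -30.33 - 8.12 + 71.13 = 32.68
Current account = 18.08 + 28.25 + 0.86 + 32.68 = 79.87
(Excluded from the current account — financial account: inward foreign direct investment in the manufacturing sector 127.56, foreign purchases of domestic corporate bonds 146.06, domestic pension funds' purchases of foreign equities 138.25, purchases of foreign government bonds by domestic residents 205.32.)

79.87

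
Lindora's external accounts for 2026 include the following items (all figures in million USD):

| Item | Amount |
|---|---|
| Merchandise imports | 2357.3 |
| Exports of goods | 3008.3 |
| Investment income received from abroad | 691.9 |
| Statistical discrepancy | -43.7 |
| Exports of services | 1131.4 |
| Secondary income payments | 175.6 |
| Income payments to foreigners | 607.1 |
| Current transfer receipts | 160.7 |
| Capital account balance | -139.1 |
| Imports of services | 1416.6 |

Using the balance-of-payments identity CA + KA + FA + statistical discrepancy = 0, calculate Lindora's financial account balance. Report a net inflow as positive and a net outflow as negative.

Goods balance = 3008.3 - 2357.3 = 651.0
Services balance = 1131.4 - 1416.6 = -285.2
Trade balance (goods + services) = 651.0 + (-285.2) = 365.8
Net primary income = 691.9 - 607.1 = 84.8
Net secondary income = 160.7 - 175.6 = -14.9
Current account = 365.8 + 84.8 + (-14.9) = 435.7
Financial account = -(435.7 + (-139.1) + (-43.7)) = -252.9

-252.9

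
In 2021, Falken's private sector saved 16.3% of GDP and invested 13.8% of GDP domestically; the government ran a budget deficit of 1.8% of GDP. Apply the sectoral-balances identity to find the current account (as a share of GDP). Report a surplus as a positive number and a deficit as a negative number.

By the sectoral-balances identity, CA = (S_private - I) + (T - G).
Private balance = 16.3 - 13.8 = 2.5
Government balance (T - G) = -1.8
CA = 2.5 + (-1.8) = 0.7

0.7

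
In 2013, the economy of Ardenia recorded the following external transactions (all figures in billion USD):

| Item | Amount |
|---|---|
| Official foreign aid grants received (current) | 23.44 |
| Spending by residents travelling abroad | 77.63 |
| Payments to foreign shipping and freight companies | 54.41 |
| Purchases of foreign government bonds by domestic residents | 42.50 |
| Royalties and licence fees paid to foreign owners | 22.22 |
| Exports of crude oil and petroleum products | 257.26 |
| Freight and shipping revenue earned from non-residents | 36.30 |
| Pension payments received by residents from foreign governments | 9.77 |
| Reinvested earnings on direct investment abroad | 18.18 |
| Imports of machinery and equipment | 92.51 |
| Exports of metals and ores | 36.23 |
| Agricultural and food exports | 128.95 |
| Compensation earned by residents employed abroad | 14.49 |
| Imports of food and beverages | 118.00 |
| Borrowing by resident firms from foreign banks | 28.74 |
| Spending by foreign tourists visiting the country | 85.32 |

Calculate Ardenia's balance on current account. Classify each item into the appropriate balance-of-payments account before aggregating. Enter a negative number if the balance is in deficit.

245.17

Goods: 128.95 + 36.23 + 257.26 - 118.00 - 92.51 = 211.93
Services: -77.63 - 22.22 - 54.41 + 85.32 + 36.30 = -32.64
Primary income: 18.18 + 14.49 = 32.67
Secondary income: 23.44 + 9.77 = 33.21
Current account = 211.93 + (-32.64) + 32.67 + 33.21 = 245.17
(Excluded from the current account — financial account: purchases of foreign government bonds by domestic residents 42.50, borrowing by resident firms from foreign banks 28.74.)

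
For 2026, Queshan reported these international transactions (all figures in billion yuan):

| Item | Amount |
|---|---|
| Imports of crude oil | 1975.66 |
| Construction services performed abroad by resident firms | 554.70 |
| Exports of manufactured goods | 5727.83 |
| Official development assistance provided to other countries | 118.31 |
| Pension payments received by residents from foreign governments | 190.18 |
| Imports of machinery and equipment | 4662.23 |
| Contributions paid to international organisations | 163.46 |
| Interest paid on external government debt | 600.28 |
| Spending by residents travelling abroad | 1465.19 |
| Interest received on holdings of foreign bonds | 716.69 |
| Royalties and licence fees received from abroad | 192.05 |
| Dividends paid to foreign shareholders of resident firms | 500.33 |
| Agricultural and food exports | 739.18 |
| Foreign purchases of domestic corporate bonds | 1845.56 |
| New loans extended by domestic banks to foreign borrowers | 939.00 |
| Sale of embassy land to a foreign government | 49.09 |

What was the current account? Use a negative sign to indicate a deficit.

-1364.83

Goods: -4662.23 + 739.18 + 5727.83 - 1975.66 = -170.88
Services: -1465.19 + 192.05 + 554.70 = -718.44
Primary income: -600.28 + 716.69 - 500.33 = -383.92
Secondary income: -118.31 + 190.18 - 163.46 = -91.59
Current account = (-170.88) + (-718.44) + (-383.92) + (-91.59) = -1364.83
(Excluded from the current account — financial account: foreign purchases of domestic corporate bonds 1845.56, new loans extended by domestic banks to foreign borrowers 939.00; capital account: sale of embassy land to a foreign government 49.09.)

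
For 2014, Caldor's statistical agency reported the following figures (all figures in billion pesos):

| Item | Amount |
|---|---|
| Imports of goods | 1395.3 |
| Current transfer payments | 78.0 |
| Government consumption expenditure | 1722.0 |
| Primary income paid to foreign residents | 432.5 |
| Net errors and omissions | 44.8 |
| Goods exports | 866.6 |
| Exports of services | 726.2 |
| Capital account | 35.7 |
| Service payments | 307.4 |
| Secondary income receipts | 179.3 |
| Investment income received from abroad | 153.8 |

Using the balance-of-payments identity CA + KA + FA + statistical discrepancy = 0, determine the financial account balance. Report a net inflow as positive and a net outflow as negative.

Goods balance = 866.6 - 1395.3 = -528.7
Services balance = 726.2 - 307.4 = 418.8
Trade balance (goods + services) = -528.7 + 418.8 = -109.9
Net primary income = 153.8 - 432.5 = -278.7
Net secondary income = 179.3 - 78.0 = 101.3
Current account = -109.9 + (-278.7) + 101.3 = -287.3
Financial account = -(-287.3 + 35.7 + 44.8) = 206.8

206.8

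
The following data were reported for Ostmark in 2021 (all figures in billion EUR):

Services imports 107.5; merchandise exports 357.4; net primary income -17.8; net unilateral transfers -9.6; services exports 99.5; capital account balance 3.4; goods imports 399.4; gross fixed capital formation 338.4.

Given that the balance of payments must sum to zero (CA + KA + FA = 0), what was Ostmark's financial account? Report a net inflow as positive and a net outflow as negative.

74.0

Goods balance = 357.4 - 399.4 = -42.0
Services balance = 99.5 - 107.5 = -8.0
Trade balance (goods + services) = -42.0 + (-8.0) = -50.0
Net primary income = -17.8
Net secondary income = -9.6
Current account = -50.0 + (-17.8) + (-9.6) = -77.4
Financial account = -(-77.4 + 3.4) = 74.0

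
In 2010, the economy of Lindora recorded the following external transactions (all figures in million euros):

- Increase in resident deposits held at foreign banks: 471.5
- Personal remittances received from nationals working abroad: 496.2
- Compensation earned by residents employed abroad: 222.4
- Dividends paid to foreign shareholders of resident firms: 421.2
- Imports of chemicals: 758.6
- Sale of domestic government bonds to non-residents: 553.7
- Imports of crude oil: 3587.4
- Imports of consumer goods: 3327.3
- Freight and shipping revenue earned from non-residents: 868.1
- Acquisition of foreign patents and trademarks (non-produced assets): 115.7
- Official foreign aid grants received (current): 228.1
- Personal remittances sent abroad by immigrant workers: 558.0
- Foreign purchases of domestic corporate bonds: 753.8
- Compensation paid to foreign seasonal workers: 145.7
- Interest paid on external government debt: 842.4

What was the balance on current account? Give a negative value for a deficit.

Goods: -3327.3 - 758.6 - 3587.4 = -7673.3
Services: 868.1
Primary income: -842.4 + 222.4 - 421.2 - 145.7 = -1186.9
Secondary income: 496.2 - 558.0 + 228.1 = 166.3
Current account = (-7673.3) + 868.1 + (-1186.9) + 166.3 = -7825.8
(Excluded from the current account — financial account: increase in resident deposits held at foreign banks 471.5, sale of domestic government bonds to non-residents 553.7, foreign purchases of domestic corporate bonds 753.8; capital account: acquisition of foreign patents and trademarks (non-produced assets) 115.7.)

-7825.8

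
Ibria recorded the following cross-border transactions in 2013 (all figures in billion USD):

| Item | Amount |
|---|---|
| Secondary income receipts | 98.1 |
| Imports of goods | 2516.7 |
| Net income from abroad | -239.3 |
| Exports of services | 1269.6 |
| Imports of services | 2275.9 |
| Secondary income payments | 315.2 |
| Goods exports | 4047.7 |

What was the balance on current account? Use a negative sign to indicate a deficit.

68.3

Goods balance = 4047.7 - 2516.7 = 1531.0
Services balance = 1269.6 - 2275.9 = -1006.3
Trade balance (goods + services) = 1531.0 + (-1006.3) = 524.7
Net primary income = -239.3
Net secondary income = 98.1 - 315.2 = -217.1
Current account = 524.7 + (-239.3) + (-217.1) = 68.3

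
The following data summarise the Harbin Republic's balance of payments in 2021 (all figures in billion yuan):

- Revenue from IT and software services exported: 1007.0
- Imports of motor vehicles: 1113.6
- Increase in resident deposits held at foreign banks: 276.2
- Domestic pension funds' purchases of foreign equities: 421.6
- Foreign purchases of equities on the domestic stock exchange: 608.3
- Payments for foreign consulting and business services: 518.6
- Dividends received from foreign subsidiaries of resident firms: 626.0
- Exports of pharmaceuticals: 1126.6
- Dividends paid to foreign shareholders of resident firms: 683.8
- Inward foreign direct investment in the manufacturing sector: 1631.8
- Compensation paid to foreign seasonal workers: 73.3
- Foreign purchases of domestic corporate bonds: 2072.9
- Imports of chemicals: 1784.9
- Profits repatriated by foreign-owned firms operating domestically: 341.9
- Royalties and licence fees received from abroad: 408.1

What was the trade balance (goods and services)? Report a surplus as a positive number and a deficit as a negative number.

-875.4

Goods: -1113.6 + 1126.6 - 1784.9 = -1771.9
Services: -518.6 + 408.1 + 1007.0 = 896.5
Trade balance = -1771.9 + 896.5 = -875.4
(Excluded from the trade balance — financial account: increase in resident deposits held at foreign banks 276.2, domestic pension funds' purchases of foreign equities 421.6, foreign purchases of equities on the domestic stock exchange 608.3, inward foreign direct investment in the manufacturing sector 1631.8, foreign purchases of domestic corporate bonds 2072.9; primary income: dividends received from foreign subsidiaries of resident firms 626.0, dividends paid to foreign shareholders of resident firms 683.8, compensation paid to foreign seasonal workers 73.3, profits repatriated by foreign-owned firms operating domestically 341.9.)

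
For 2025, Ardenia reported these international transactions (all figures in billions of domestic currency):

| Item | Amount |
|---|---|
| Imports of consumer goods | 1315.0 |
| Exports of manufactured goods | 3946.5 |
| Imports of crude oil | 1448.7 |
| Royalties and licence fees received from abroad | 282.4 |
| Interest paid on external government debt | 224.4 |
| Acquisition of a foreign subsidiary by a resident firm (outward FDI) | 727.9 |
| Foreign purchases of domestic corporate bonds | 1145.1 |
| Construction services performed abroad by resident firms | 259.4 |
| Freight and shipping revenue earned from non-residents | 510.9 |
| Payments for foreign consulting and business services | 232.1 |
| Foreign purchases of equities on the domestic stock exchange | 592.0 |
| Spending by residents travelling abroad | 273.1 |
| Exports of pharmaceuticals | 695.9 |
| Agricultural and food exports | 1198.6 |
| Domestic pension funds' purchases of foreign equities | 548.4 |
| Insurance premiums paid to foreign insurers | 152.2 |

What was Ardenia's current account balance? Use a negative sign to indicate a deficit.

3248.2

Goods: 695.9 - 1448.7 + 3946.5 - 1315.0 + 1198.6 = 3077.3
Services: 510.9 + 282.4 - 232.1 + 259.4 - 273.1 - 152.2 = 395.3
Primary income: -224.4
Current account = 3077.3 + 395.3 + (-224.4) = 3248.2
(Excluded from the current account — financial account: acquisition of a foreign subsidiary by a resident firm (outward FDI) 727.9, foreign purchases of domestic corporate bonds 1145.1, foreign purchases of equities on the domestic stock exchange 592.0, domestic pension funds' purchases of foreign equities 548.4.)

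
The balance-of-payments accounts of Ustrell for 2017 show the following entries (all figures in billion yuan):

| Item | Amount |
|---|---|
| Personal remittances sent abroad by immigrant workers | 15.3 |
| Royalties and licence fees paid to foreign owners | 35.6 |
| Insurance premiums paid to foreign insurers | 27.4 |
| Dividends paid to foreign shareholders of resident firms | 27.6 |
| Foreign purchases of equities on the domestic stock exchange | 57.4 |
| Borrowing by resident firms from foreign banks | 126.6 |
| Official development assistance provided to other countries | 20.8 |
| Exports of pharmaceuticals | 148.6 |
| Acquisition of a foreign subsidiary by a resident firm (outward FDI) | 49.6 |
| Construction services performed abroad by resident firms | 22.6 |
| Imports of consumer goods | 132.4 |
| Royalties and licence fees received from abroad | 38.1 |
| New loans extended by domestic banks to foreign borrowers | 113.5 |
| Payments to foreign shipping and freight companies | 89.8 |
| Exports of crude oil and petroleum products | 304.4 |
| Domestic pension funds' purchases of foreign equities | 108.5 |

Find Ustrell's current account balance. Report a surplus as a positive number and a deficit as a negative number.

164.8

Goods: -132.4 + 148.6 + 304.4 = 320.6
Services: -27.4 + 22.6 - 89.8 - 35.6 + 38.1 = -92.1
Primary income: -27.6
Secondary income: -20.8 - 15.3 = -36.1
Current account = 320.6 + (-92.1) + (-27.6) + (-36.1) = 164.8
(Excluded from the current account — financial account: foreign purchases of equities on the domestic stock exchange 57.4, borrowing by resident firms from foreign banks 126.6, acquisition of a foreign subsidiary by a resident firm (outward FDI) 49.6, new loans extended by domestic banks to foreign borrowers 113.5, domestic pension funds' purchases of foreign equities 108.5.)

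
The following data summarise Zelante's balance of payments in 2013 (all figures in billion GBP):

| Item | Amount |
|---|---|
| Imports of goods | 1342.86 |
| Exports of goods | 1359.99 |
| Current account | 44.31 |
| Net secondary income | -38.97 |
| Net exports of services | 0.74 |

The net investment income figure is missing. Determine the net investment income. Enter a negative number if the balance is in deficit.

Current account = goods balance + services balance + net primary income + net secondary income
Sum of the known components = -21.10
Net investment income = CA - (known components) = 44.31 - (-21.10) = 65.41

65.41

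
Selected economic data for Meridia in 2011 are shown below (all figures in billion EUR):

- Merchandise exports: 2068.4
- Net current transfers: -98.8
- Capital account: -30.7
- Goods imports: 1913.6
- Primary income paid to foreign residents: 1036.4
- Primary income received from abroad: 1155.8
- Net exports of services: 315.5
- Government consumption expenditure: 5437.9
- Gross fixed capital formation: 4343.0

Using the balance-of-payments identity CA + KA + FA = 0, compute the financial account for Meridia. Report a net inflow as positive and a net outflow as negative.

-460.2

Goods balance = 2068.4 - 1913.6 = 154.8
Services balance = 315.5
Trade balance (goods + services) = 154.8 + 315.5 = 470.3
Net primary income = 1155.8 - 1036.4 = 119.4
Net secondary income = -98.8
Current account = 470.3 + 119.4 + (-98.8) = 490.9
Financial account = -(490.9 + (-30.7)) = -460.2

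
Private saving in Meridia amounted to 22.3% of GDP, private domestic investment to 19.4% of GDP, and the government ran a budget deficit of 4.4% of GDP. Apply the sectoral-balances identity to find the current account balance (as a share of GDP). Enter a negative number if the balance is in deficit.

By the sectoral-balances identity, CA = (S_private - I) + (T - G).
Private balance = 22.3 - 19.4 = 2.9
Government balance (T - G) = -4.4
CA = 2.9 + (-4.4) = -1.5

-1.5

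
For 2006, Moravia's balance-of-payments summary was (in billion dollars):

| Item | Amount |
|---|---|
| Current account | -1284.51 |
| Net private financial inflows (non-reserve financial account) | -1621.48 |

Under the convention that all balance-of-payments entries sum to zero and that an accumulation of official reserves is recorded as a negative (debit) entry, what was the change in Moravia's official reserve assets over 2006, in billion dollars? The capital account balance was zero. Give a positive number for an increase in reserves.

Official reserve transactions balance = -((-1284.51) + (-1621.48)) = 2905.99
An accumulation of reserves is recorded as a debit (negative entry), so the change in the stock of reserves is the negative of that balance.
Change in official reserves = -(2905.99) = -2905.99

-2905.99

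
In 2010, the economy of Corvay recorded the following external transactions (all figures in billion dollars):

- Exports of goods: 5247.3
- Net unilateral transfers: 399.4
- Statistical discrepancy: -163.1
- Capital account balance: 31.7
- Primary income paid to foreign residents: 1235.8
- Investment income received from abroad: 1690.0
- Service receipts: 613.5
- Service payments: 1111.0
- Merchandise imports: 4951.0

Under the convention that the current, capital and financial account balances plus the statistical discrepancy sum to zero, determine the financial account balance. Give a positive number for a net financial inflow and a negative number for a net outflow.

Goods balance = 5247.3 - 4951.0 = 296.3
Services balance = 613.5 - 1111.0 = -497.5
Trade balance (goods + services) = 296.3 + (-497.5) = -201.2
Net primary income = 1690.0 - 1235.8 = 454.2
Net secondary income = 399.4
Current account = -201.2 + 454.2 + 399.4 = 652.4
Financial account = -(652.4 + 31.7 + (-163.1)) = -521.0

-521.0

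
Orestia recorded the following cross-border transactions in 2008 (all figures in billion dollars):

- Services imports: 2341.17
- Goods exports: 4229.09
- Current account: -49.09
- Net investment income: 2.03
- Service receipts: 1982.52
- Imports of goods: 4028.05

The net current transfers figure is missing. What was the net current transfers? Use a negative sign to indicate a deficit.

Current account = goods balance + services balance + net primary income + net secondary income
Sum of the known components = -155.58
Net current transfers = CA - (known components) = -49.09 - (-155.58) = 106.49

106.49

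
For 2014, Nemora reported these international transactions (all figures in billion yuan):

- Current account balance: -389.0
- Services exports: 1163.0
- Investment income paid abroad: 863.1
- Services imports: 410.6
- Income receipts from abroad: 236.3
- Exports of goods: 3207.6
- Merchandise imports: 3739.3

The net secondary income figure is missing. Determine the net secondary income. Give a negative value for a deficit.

17.1

Current account = goods balance + services balance + net primary income + net secondary income
Sum of the known components = -406.1
Net secondary income = CA - (known components) = -389.0 - (-406.1) = 17.1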